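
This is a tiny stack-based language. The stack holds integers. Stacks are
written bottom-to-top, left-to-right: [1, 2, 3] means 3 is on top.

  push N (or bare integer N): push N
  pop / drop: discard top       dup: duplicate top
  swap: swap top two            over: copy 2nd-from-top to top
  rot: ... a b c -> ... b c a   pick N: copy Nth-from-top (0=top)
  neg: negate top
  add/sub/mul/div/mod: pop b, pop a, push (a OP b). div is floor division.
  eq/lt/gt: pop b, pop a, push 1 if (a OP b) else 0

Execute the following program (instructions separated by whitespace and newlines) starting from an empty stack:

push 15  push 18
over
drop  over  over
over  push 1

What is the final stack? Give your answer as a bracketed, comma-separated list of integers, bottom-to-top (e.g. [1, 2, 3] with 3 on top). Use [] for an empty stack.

Answer: [15, 18, 15, 18, 15, 1]

Derivation:
After 'push 15': [15]
After 'push 18': [15, 18]
After 'over': [15, 18, 15]
After 'drop': [15, 18]
After 'over': [15, 18, 15]
After 'over': [15, 18, 15, 18]
After 'over': [15, 18, 15, 18, 15]
After 'push 1': [15, 18, 15, 18, 15, 1]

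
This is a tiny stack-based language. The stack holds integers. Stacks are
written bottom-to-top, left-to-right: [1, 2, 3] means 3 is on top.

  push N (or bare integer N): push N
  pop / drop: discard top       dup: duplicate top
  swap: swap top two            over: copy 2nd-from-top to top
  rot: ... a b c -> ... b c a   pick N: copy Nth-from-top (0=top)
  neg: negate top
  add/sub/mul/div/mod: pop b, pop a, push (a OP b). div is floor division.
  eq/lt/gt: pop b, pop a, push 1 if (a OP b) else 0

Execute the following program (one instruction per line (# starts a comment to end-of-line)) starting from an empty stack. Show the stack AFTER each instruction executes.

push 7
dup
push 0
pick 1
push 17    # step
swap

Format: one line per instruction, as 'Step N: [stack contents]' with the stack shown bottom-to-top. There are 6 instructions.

Step 1: [7]
Step 2: [7, 7]
Step 3: [7, 7, 0]
Step 4: [7, 7, 0, 7]
Step 5: [7, 7, 0, 7, 17]
Step 6: [7, 7, 0, 17, 7]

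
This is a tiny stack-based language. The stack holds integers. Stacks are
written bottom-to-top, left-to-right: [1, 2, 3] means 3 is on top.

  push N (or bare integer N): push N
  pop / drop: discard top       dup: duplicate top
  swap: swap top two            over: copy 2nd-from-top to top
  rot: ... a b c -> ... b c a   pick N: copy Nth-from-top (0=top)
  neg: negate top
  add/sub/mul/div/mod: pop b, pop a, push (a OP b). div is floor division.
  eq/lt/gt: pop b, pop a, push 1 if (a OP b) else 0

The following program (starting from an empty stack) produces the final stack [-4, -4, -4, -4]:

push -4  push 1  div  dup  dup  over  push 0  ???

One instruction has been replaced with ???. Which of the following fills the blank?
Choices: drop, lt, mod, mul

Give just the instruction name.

Stack before ???: [-4, -4, -4, -4, 0]
Stack after ???:  [-4, -4, -4, -4]
Checking each choice:
  drop: MATCH
  lt: produces [-4, -4, -4, 1]
  mod: modulo by zero
  mul: produces [-4, -4, -4, 0]


Answer: drop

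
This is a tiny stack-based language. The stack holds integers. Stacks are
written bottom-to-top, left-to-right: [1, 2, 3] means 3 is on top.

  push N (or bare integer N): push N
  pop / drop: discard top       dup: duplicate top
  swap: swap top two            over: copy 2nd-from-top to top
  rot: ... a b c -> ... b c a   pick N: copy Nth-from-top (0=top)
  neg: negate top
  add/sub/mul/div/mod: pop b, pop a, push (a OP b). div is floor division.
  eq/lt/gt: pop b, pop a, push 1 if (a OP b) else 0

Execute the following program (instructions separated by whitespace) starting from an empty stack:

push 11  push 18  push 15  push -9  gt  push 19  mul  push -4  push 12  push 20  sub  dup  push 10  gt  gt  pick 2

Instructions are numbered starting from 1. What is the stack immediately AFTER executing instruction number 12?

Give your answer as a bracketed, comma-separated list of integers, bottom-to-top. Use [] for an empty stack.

Step 1 ('push 11'): [11]
Step 2 ('push 18'): [11, 18]
Step 3 ('push 15'): [11, 18, 15]
Step 4 ('push -9'): [11, 18, 15, -9]
Step 5 ('gt'): [11, 18, 1]
Step 6 ('push 19'): [11, 18, 1, 19]
Step 7 ('mul'): [11, 18, 19]
Step 8 ('push -4'): [11, 18, 19, -4]
Step 9 ('push 12'): [11, 18, 19, -4, 12]
Step 10 ('push 20'): [11, 18, 19, -4, 12, 20]
Step 11 ('sub'): [11, 18, 19, -4, -8]
Step 12 ('dup'): [11, 18, 19, -4, -8, -8]

Answer: [11, 18, 19, -4, -8, -8]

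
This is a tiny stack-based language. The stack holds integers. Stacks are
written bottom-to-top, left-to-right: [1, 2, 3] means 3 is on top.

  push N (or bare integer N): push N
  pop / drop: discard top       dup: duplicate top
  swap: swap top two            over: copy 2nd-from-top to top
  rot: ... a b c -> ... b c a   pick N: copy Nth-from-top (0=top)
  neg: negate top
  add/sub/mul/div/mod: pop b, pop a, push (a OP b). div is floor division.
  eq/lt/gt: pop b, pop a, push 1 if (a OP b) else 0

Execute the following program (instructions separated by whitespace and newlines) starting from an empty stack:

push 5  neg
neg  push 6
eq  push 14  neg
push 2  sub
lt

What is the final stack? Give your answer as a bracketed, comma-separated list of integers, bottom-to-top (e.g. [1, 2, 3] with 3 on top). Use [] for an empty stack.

After 'push 5': [5]
After 'neg': [-5]
After 'neg': [5]
After 'push 6': [5, 6]
After 'eq': [0]
After 'push 14': [0, 14]
After 'neg': [0, -14]
After 'push 2': [0, -14, 2]
After 'sub': [0, -16]
After 'lt': [0]

Answer: [0]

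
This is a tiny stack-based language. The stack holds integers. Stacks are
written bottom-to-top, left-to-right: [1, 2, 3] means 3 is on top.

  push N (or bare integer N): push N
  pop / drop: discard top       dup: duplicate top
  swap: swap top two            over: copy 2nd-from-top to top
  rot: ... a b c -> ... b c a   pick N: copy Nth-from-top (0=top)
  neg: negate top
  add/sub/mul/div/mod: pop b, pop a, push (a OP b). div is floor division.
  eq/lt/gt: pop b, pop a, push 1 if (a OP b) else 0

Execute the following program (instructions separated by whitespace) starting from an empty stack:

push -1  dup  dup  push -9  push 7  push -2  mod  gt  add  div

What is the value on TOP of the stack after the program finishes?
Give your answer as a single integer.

Answer: 1

Derivation:
After 'push -1': [-1]
After 'dup': [-1, -1]
After 'dup': [-1, -1, -1]
After 'push -9': [-1, -1, -1, -9]
After 'push 7': [-1, -1, -1, -9, 7]
After 'push -2': [-1, -1, -1, -9, 7, -2]
After 'mod': [-1, -1, -1, -9, -1]
After 'gt': [-1, -1, -1, 0]
After 'add': [-1, -1, -1]
After 'div': [-1, 1]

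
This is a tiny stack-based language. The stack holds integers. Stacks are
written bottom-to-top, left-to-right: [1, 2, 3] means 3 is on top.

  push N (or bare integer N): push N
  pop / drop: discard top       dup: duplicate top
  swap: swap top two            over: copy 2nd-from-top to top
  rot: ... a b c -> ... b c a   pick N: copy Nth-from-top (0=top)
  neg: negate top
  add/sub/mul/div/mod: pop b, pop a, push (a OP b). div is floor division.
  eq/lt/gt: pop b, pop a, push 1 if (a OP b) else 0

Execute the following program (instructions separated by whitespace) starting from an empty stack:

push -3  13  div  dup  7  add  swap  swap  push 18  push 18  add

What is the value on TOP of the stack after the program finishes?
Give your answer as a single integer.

Answer: 36

Derivation:
After 'push -3': [-3]
After 'push 13': [-3, 13]
After 'div': [-1]
After 'dup': [-1, -1]
After 'push 7': [-1, -1, 7]
After 'add': [-1, 6]
After 'swap': [6, -1]
After 'swap': [-1, 6]
After 'push 18': [-1, 6, 18]
After 'push 18': [-1, 6, 18, 18]
After 'add': [-1, 6, 36]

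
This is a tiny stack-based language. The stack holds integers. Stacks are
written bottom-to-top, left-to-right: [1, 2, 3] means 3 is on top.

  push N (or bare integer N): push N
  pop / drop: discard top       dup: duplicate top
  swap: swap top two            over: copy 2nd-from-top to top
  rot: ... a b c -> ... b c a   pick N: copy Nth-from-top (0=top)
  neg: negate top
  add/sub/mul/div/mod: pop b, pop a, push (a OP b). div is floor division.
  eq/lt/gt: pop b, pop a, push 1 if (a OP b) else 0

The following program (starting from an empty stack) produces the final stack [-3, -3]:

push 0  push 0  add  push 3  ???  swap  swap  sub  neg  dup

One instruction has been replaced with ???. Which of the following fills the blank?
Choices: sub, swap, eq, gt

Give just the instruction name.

Answer: swap

Derivation:
Stack before ???: [0, 3]
Stack after ???:  [3, 0]
Checking each choice:
  sub: stack underflow (need 2, have 1)
  swap: MATCH
  eq: stack underflow (need 2, have 1)
  gt: stack underflow (need 2, have 1)


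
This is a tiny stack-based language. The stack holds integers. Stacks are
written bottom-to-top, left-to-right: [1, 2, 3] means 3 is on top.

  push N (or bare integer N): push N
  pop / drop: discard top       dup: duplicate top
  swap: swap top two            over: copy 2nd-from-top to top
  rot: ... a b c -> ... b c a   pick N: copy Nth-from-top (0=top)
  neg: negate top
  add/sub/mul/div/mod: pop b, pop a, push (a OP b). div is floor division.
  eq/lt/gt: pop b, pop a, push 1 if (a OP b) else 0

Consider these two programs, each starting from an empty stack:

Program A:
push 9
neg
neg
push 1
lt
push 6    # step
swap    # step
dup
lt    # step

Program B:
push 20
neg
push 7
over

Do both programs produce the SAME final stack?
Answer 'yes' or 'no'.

Answer: no

Derivation:
Program A trace:
  After 'push 9': [9]
  After 'neg': [-9]
  After 'neg': [9]
  After 'push 1': [9, 1]
  After 'lt': [0]
  After 'push 6': [0, 6]
  After 'swap': [6, 0]
  After 'dup': [6, 0, 0]
  After 'lt': [6, 0]
Program A final stack: [6, 0]

Program B trace:
  After 'push 20': [20]
  After 'neg': [-20]
  After 'push 7': [-20, 7]
  After 'over': [-20, 7, -20]
Program B final stack: [-20, 7, -20]
Same: no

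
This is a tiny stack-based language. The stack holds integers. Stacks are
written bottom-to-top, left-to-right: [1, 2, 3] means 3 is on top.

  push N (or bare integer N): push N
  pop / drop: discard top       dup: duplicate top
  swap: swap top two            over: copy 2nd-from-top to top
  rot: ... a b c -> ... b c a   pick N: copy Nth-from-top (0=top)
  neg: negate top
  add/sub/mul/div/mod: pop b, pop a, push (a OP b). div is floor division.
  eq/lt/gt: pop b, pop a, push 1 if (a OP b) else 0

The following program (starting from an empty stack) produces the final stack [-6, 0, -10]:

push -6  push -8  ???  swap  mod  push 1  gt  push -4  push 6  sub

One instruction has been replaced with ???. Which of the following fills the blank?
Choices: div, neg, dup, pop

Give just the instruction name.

Answer: dup

Derivation:
Stack before ???: [-6, -8]
Stack after ???:  [-6, -8, -8]
Checking each choice:
  div: stack underflow (need 2, have 1)
  neg: produces [0, -10]
  dup: MATCH
  pop: stack underflow (need 2, have 1)


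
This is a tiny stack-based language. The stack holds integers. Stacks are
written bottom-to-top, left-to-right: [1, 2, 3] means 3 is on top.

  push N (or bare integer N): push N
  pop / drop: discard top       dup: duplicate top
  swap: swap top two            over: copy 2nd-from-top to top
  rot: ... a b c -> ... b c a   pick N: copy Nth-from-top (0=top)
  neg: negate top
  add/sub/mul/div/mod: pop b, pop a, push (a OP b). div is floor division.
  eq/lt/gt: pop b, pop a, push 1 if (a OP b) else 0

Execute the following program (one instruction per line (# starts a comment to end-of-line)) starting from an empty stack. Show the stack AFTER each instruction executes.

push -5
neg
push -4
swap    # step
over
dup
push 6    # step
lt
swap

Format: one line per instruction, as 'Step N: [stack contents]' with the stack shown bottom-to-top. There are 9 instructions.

Step 1: [-5]
Step 2: [5]
Step 3: [5, -4]
Step 4: [-4, 5]
Step 5: [-4, 5, -4]
Step 6: [-4, 5, -4, -4]
Step 7: [-4, 5, -4, -4, 6]
Step 8: [-4, 5, -4, 1]
Step 9: [-4, 5, 1, -4]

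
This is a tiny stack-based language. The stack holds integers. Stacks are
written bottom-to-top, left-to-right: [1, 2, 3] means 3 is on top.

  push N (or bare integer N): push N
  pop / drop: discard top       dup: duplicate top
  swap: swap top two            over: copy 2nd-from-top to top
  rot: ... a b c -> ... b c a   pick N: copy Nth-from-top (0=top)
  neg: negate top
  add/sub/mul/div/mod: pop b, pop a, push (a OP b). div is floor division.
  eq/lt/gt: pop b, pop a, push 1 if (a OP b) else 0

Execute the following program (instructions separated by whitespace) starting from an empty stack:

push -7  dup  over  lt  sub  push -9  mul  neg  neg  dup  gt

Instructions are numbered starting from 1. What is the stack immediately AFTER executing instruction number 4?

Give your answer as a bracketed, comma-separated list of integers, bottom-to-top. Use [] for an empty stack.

Step 1 ('push -7'): [-7]
Step 2 ('dup'): [-7, -7]
Step 3 ('over'): [-7, -7, -7]
Step 4 ('lt'): [-7, 0]

Answer: [-7, 0]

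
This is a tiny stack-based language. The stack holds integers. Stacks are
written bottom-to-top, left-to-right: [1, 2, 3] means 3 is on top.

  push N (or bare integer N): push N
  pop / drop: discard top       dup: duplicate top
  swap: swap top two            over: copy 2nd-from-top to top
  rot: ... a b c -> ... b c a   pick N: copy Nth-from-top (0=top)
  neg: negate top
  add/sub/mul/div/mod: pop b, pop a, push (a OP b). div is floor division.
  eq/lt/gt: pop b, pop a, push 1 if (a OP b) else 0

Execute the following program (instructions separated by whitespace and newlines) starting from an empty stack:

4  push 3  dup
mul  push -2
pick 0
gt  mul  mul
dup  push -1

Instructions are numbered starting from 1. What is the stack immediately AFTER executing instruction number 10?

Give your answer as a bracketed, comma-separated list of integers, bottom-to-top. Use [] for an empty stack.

Step 1 ('4'): [4]
Step 2 ('push 3'): [4, 3]
Step 3 ('dup'): [4, 3, 3]
Step 4 ('mul'): [4, 9]
Step 5 ('push -2'): [4, 9, -2]
Step 6 ('pick 0'): [4, 9, -2, -2]
Step 7 ('gt'): [4, 9, 0]
Step 8 ('mul'): [4, 0]
Step 9 ('mul'): [0]
Step 10 ('dup'): [0, 0]

Answer: [0, 0]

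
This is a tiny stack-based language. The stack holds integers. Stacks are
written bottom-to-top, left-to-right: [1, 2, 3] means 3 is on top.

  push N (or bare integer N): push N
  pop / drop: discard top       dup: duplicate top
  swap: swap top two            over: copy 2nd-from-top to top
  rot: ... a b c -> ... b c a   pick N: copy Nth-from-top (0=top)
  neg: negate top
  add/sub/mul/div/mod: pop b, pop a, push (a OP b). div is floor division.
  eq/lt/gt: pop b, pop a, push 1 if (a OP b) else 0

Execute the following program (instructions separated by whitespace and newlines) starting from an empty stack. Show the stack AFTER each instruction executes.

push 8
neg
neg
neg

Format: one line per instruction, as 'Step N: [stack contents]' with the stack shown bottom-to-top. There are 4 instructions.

Step 1: [8]
Step 2: [-8]
Step 3: [8]
Step 4: [-8]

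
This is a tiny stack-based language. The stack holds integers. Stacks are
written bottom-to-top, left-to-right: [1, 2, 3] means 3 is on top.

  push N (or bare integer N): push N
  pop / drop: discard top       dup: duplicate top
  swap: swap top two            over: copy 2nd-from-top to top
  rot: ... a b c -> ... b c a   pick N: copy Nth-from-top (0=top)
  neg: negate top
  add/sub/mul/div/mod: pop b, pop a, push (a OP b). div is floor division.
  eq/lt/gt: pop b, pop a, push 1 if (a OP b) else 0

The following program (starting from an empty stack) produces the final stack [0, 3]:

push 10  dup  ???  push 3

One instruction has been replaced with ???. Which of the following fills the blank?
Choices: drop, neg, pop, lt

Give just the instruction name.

Stack before ???: [10, 10]
Stack after ???:  [0]
Checking each choice:
  drop: produces [10, 3]
  neg: produces [10, -10, 3]
  pop: produces [10, 3]
  lt: MATCH


Answer: lt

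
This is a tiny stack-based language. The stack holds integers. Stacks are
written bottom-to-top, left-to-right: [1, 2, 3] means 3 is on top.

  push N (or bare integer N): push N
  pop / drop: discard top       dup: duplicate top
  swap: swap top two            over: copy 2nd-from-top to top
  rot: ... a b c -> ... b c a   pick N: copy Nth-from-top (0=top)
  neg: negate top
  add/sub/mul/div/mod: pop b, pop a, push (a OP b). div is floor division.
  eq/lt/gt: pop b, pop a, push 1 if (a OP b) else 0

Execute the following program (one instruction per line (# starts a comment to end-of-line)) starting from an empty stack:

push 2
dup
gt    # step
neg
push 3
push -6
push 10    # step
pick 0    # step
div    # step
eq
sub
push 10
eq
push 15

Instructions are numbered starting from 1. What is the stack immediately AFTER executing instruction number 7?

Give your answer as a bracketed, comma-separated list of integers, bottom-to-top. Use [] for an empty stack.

Step 1 ('push 2'): [2]
Step 2 ('dup'): [2, 2]
Step 3 ('gt'): [0]
Step 4 ('neg'): [0]
Step 5 ('push 3'): [0, 3]
Step 6 ('push -6'): [0, 3, -6]
Step 7 ('push 10'): [0, 3, -6, 10]

Answer: [0, 3, -6, 10]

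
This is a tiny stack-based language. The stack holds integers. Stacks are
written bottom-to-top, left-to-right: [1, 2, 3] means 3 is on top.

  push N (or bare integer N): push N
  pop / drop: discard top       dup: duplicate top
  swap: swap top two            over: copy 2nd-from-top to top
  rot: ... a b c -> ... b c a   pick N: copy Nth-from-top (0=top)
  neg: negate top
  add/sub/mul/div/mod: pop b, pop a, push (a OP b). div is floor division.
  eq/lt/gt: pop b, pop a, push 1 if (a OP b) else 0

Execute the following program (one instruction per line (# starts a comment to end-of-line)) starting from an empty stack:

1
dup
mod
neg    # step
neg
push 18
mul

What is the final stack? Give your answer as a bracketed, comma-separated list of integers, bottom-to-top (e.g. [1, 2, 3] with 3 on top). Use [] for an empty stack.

After 'push 1': [1]
After 'dup': [1, 1]
After 'mod': [0]
After 'neg': [0]
After 'neg': [0]
After 'push 18': [0, 18]
After 'mul': [0]

Answer: [0]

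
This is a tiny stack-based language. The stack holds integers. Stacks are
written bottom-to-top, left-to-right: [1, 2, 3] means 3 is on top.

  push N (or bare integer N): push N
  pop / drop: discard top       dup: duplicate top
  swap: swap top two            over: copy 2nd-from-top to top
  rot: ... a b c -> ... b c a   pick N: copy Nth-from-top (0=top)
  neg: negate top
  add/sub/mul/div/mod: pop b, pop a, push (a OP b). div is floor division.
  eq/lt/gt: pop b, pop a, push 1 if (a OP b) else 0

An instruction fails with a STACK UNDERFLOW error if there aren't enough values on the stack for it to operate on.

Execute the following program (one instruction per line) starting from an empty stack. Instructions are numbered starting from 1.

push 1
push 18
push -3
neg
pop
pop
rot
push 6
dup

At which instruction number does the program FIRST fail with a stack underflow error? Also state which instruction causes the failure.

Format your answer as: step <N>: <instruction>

Step 1 ('push 1'): stack = [1], depth = 1
Step 2 ('push 18'): stack = [1, 18], depth = 2
Step 3 ('push -3'): stack = [1, 18, -3], depth = 3
Step 4 ('neg'): stack = [1, 18, 3], depth = 3
Step 5 ('pop'): stack = [1, 18], depth = 2
Step 6 ('pop'): stack = [1], depth = 1
Step 7 ('rot'): needs 3 value(s) but depth is 1 — STACK UNDERFLOW

Answer: step 7: rot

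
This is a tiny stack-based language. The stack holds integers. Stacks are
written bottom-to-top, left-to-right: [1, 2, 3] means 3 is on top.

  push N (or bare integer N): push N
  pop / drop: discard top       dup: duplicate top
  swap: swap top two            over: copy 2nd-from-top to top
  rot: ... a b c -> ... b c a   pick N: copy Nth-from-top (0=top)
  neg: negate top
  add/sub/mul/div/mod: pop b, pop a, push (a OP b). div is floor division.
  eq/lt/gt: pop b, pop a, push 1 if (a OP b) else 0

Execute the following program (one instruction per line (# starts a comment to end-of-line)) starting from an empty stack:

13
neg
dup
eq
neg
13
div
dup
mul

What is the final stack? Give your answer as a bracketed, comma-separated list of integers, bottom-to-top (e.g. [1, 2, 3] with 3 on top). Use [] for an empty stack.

Answer: [1]

Derivation:
After 'push 13': [13]
After 'neg': [-13]
After 'dup': [-13, -13]
After 'eq': [1]
After 'neg': [-1]
After 'push 13': [-1, 13]
After 'div': [-1]
After 'dup': [-1, -1]
After 'mul': [1]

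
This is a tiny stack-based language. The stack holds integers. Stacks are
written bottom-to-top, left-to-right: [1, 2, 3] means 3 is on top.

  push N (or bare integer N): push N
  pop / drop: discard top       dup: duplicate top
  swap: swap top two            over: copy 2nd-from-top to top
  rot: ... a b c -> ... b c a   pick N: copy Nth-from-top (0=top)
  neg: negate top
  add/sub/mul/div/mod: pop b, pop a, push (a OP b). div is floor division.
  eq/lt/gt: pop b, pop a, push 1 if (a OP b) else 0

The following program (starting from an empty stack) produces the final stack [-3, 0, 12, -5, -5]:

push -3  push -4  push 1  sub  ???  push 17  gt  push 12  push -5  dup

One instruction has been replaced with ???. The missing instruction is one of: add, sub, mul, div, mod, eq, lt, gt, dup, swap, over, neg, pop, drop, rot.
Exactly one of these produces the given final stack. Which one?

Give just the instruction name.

Answer: neg

Derivation:
Stack before ???: [-3, -5]
Stack after ???:  [-3, 5]
The instruction that transforms [-3, -5] -> [-3, 5] is: neg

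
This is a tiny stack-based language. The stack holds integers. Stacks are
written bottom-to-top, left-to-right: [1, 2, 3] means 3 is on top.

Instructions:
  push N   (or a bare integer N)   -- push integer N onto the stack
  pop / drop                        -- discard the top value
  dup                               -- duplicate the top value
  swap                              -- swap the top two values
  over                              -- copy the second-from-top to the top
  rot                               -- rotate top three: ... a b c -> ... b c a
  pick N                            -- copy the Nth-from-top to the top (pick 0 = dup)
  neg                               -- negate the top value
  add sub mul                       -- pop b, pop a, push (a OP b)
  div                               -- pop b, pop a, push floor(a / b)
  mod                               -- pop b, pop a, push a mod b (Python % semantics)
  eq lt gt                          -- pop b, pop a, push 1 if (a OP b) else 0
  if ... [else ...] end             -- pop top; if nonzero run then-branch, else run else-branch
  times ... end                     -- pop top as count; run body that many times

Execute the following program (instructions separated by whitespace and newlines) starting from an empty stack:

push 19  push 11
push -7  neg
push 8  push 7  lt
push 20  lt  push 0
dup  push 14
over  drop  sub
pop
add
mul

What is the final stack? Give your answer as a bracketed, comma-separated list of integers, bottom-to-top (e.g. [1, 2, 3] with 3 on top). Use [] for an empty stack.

After 'push 19': [19]
After 'push 11': [19, 11]
After 'push -7': [19, 11, -7]
After 'neg': [19, 11, 7]
After 'push 8': [19, 11, 7, 8]
After 'push 7': [19, 11, 7, 8, 7]
After 'lt': [19, 11, 7, 0]
After 'push 20': [19, 11, 7, 0, 20]
After 'lt': [19, 11, 7, 1]
After 'push 0': [19, 11, 7, 1, 0]
After 'dup': [19, 11, 7, 1, 0, 0]
After 'push 14': [19, 11, 7, 1, 0, 0, 14]
After 'over': [19, 11, 7, 1, 0, 0, 14, 0]
After 'drop': [19, 11, 7, 1, 0, 0, 14]
After 'sub': [19, 11, 7, 1, 0, -14]
After 'pop': [19, 11, 7, 1, 0]
After 'add': [19, 11, 7, 1]
After 'mul': [19, 11, 7]

Answer: [19, 11, 7]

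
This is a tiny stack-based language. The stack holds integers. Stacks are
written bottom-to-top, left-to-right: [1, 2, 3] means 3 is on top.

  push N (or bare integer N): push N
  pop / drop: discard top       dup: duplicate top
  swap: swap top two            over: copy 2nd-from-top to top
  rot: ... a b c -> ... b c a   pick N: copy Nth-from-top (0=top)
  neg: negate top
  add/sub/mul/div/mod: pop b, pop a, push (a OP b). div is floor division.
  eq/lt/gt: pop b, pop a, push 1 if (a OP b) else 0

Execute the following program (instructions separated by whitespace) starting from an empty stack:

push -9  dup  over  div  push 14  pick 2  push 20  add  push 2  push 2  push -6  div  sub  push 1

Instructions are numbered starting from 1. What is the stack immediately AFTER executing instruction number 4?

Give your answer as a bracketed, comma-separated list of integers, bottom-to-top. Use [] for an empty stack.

Answer: [-9, 1]

Derivation:
Step 1 ('push -9'): [-9]
Step 2 ('dup'): [-9, -9]
Step 3 ('over'): [-9, -9, -9]
Step 4 ('div'): [-9, 1]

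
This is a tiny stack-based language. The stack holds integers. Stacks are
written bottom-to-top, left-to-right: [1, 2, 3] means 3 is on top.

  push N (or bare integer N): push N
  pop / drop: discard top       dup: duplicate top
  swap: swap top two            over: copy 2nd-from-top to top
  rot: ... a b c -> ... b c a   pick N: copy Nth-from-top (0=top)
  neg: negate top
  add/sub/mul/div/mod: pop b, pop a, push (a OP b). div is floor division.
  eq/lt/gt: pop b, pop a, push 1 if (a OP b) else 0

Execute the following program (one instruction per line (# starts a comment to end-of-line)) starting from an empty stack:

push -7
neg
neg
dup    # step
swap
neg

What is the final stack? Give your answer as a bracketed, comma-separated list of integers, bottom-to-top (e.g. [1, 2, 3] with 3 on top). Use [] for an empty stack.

After 'push -7': [-7]
After 'neg': [7]
After 'neg': [-7]
After 'dup': [-7, -7]
After 'swap': [-7, -7]
After 'neg': [-7, 7]

Answer: [-7, 7]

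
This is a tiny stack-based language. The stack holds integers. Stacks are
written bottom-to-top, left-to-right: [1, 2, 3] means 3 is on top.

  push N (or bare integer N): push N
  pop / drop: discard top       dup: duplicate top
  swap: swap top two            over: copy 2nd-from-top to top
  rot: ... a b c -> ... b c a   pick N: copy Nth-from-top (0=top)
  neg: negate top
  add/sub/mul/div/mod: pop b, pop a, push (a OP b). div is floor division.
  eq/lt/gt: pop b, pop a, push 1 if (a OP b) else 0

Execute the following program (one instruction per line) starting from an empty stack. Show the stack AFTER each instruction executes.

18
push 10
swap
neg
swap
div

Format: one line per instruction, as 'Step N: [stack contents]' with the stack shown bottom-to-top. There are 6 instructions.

Step 1: [18]
Step 2: [18, 10]
Step 3: [10, 18]
Step 4: [10, -18]
Step 5: [-18, 10]
Step 6: [-2]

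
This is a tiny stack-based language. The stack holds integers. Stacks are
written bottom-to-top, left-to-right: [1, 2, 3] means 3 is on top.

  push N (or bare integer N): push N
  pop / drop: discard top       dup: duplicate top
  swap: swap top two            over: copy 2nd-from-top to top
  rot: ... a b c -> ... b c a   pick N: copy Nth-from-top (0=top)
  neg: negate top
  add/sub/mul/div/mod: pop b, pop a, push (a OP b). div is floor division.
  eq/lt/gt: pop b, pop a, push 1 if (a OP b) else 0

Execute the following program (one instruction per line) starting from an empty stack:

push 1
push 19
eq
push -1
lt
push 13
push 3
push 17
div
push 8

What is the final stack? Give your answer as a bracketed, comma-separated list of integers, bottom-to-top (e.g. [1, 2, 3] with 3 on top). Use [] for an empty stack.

After 'push 1': [1]
After 'push 19': [1, 19]
After 'eq': [0]
After 'push -1': [0, -1]
After 'lt': [0]
After 'push 13': [0, 13]
After 'push 3': [0, 13, 3]
After 'push 17': [0, 13, 3, 17]
After 'div': [0, 13, 0]
After 'push 8': [0, 13, 0, 8]

Answer: [0, 13, 0, 8]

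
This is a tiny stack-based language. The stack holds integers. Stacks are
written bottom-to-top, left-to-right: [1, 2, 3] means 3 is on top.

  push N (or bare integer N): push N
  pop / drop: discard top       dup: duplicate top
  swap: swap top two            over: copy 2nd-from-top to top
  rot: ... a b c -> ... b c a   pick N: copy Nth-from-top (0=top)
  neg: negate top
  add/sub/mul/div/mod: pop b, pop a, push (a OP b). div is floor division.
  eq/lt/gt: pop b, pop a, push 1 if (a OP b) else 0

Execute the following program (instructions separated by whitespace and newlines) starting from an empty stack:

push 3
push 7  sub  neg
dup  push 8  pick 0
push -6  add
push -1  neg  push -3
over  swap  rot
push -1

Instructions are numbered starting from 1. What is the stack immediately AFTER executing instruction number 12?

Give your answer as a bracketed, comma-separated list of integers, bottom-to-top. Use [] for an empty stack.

Step 1 ('push 3'): [3]
Step 2 ('push 7'): [3, 7]
Step 3 ('sub'): [-4]
Step 4 ('neg'): [4]
Step 5 ('dup'): [4, 4]
Step 6 ('push 8'): [4, 4, 8]
Step 7 ('pick 0'): [4, 4, 8, 8]
Step 8 ('push -6'): [4, 4, 8, 8, -6]
Step 9 ('add'): [4, 4, 8, 2]
Step 10 ('push -1'): [4, 4, 8, 2, -1]
Step 11 ('neg'): [4, 4, 8, 2, 1]
Step 12 ('push -3'): [4, 4, 8, 2, 1, -3]

Answer: [4, 4, 8, 2, 1, -3]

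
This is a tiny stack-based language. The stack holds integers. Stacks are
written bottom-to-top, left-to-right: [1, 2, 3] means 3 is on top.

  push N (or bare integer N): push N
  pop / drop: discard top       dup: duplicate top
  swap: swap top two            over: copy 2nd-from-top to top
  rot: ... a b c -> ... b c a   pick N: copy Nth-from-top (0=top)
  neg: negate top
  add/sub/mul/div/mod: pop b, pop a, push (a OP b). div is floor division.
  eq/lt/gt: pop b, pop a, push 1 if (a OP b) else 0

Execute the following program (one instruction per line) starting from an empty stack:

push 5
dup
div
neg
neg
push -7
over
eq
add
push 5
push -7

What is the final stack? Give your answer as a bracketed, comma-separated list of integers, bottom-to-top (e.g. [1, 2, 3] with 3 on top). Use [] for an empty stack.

After 'push 5': [5]
After 'dup': [5, 5]
After 'div': [1]
After 'neg': [-1]
After 'neg': [1]
After 'push -7': [1, -7]
After 'over': [1, -7, 1]
After 'eq': [1, 0]
After 'add': [1]
After 'push 5': [1, 5]
After 'push -7': [1, 5, -7]

Answer: [1, 5, -7]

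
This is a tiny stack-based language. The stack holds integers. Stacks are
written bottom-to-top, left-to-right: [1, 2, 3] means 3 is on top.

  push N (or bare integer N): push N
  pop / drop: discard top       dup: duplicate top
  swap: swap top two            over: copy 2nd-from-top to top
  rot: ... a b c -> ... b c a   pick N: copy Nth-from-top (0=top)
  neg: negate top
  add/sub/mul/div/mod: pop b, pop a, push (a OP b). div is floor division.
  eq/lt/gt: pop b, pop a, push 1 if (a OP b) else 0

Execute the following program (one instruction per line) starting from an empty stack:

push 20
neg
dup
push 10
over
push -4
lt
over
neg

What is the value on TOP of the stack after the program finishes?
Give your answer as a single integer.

Answer: -10

Derivation:
After 'push 20': [20]
After 'neg': [-20]
After 'dup': [-20, -20]
After 'push 10': [-20, -20, 10]
After 'over': [-20, -20, 10, -20]
After 'push -4': [-20, -20, 10, -20, -4]
After 'lt': [-20, -20, 10, 1]
After 'over': [-20, -20, 10, 1, 10]
After 'neg': [-20, -20, 10, 1, -10]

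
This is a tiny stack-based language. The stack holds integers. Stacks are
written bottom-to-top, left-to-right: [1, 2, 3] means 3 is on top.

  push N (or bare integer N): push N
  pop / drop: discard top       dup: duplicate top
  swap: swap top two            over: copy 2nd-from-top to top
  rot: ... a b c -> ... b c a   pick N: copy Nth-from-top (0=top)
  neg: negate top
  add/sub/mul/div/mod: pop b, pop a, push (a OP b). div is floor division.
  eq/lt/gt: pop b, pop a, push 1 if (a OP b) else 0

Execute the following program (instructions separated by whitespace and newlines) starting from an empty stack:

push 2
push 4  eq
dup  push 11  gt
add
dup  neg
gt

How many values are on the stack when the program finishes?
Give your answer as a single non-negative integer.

Answer: 1

Derivation:
After 'push 2': stack = [2] (depth 1)
After 'push 4': stack = [2, 4] (depth 2)
After 'eq': stack = [0] (depth 1)
After 'dup': stack = [0, 0] (depth 2)
After 'push 11': stack = [0, 0, 11] (depth 3)
After 'gt': stack = [0, 0] (depth 2)
After 'add': stack = [0] (depth 1)
After 'dup': stack = [0, 0] (depth 2)
After 'neg': stack = [0, 0] (depth 2)
After 'gt': stack = [0] (depth 1)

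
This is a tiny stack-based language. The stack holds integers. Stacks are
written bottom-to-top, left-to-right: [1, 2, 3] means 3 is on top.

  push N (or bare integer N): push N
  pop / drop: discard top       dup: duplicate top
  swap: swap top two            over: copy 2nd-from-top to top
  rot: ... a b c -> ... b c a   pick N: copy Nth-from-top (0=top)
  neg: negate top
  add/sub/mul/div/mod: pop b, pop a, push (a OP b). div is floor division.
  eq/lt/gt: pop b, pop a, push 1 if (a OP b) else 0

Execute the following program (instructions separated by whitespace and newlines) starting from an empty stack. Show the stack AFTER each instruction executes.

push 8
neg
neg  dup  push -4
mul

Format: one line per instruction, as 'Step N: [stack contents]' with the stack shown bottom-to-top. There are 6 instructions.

Step 1: [8]
Step 2: [-8]
Step 3: [8]
Step 4: [8, 8]
Step 5: [8, 8, -4]
Step 6: [8, -32]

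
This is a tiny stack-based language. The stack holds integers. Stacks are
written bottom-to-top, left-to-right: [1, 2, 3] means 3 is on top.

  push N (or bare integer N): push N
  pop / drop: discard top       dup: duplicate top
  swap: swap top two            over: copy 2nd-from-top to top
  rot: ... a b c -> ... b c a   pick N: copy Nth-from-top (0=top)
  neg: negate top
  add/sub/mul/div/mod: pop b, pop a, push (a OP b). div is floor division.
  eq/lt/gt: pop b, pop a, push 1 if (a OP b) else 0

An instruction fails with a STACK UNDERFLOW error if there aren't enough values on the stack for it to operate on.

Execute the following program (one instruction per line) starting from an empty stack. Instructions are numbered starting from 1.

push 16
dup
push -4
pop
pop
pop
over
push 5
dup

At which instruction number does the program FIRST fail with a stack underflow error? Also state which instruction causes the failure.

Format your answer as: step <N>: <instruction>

Answer: step 7: over

Derivation:
Step 1 ('push 16'): stack = [16], depth = 1
Step 2 ('dup'): stack = [16, 16], depth = 2
Step 3 ('push -4'): stack = [16, 16, -4], depth = 3
Step 4 ('pop'): stack = [16, 16], depth = 2
Step 5 ('pop'): stack = [16], depth = 1
Step 6 ('pop'): stack = [], depth = 0
Step 7 ('over'): needs 2 value(s) but depth is 0 — STACK UNDERFLOW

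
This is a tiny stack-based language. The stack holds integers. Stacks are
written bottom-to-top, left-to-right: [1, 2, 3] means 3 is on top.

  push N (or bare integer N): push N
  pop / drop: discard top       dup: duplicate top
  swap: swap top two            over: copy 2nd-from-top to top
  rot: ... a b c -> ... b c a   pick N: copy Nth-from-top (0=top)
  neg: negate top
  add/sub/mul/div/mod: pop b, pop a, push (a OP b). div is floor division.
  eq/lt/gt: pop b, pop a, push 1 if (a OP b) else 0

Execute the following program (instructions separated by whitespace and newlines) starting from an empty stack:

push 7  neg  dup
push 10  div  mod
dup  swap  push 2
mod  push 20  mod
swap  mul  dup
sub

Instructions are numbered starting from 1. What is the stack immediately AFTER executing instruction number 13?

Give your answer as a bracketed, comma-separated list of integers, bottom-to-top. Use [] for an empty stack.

Answer: [0, 0]

Derivation:
Step 1 ('push 7'): [7]
Step 2 ('neg'): [-7]
Step 3 ('dup'): [-7, -7]
Step 4 ('push 10'): [-7, -7, 10]
Step 5 ('div'): [-7, -1]
Step 6 ('mod'): [0]
Step 7 ('dup'): [0, 0]
Step 8 ('swap'): [0, 0]
Step 9 ('push 2'): [0, 0, 2]
Step 10 ('mod'): [0, 0]
Step 11 ('push 20'): [0, 0, 20]
Step 12 ('mod'): [0, 0]
Step 13 ('swap'): [0, 0]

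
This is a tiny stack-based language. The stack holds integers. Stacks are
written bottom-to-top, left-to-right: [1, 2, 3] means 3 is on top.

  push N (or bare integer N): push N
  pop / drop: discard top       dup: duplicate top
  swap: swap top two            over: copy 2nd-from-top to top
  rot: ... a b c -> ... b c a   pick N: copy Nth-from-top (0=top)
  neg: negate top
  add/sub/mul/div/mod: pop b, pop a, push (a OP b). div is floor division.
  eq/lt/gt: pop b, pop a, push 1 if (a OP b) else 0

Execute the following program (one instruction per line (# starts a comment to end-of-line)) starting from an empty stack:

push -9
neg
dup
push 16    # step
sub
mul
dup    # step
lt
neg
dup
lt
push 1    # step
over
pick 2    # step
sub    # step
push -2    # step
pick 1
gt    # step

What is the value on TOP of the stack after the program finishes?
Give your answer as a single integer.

After 'push -9': [-9]
After 'neg': [9]
After 'dup': [9, 9]
After 'push 16': [9, 9, 16]
After 'sub': [9, -7]
After 'mul': [-63]
After 'dup': [-63, -63]
After 'lt': [0]
After 'neg': [0]
After 'dup': [0, 0]
After 'lt': [0]
After 'push 1': [0, 1]
After 'over': [0, 1, 0]
After 'pick 2': [0, 1, 0, 0]
After 'sub': [0, 1, 0]
After 'push -2': [0, 1, 0, -2]
After 'pick 1': [0, 1, 0, -2, 0]
After 'gt': [0, 1, 0, 0]

Answer: 0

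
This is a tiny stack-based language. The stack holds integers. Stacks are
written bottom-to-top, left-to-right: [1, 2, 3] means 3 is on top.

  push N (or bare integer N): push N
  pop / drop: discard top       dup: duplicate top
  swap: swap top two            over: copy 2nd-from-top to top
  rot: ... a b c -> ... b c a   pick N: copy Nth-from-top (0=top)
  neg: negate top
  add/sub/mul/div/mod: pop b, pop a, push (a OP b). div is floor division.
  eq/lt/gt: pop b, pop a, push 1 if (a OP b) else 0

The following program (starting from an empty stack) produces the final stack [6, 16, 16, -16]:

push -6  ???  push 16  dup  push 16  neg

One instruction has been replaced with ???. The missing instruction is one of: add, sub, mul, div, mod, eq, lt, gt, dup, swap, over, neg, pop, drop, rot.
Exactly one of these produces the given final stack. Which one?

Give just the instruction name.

Answer: neg

Derivation:
Stack before ???: [-6]
Stack after ???:  [6]
The instruction that transforms [-6] -> [6] is: neg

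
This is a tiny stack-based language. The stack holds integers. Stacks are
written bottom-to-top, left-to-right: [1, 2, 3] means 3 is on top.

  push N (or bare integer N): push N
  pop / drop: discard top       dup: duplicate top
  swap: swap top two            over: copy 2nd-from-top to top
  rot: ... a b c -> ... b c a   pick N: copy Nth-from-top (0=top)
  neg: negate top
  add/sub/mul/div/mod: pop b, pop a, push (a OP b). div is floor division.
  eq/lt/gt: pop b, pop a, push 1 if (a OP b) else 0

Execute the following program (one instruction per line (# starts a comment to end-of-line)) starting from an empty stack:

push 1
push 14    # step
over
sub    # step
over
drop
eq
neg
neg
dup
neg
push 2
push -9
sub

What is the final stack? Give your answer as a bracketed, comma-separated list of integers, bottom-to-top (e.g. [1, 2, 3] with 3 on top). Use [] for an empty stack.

Answer: [0, 0, 11]

Derivation:
After 'push 1': [1]
After 'push 14': [1, 14]
After 'over': [1, 14, 1]
After 'sub': [1, 13]
After 'over': [1, 13, 1]
After 'drop': [1, 13]
After 'eq': [0]
After 'neg': [0]
After 'neg': [0]
After 'dup': [0, 0]
After 'neg': [0, 0]
After 'push 2': [0, 0, 2]
After 'push -9': [0, 0, 2, -9]
After 'sub': [0, 0, 11]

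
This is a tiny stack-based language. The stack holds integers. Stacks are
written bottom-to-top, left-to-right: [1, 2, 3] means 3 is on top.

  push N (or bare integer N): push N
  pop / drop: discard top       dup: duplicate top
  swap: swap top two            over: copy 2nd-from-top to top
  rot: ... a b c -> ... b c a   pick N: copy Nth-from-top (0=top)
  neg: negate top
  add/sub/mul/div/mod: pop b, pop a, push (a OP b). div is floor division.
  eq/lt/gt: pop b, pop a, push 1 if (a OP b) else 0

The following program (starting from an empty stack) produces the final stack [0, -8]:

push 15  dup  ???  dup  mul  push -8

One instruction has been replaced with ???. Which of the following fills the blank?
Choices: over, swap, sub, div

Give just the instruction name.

Answer: sub

Derivation:
Stack before ???: [15, 15]
Stack after ???:  [0]
Checking each choice:
  over: produces [15, 15, 225, -8]
  swap: produces [15, 225, -8]
  sub: MATCH
  div: produces [1, -8]
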